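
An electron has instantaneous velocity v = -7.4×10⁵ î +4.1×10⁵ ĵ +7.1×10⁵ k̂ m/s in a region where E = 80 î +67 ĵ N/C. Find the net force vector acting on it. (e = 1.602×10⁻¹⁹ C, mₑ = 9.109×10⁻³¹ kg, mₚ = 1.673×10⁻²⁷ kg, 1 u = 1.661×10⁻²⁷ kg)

F ≈ (-1.28×10⁻¹⁷, -1.07×10⁻¹⁷, 0) N

Only an electric field acts, so F = qE = (−1.602×10⁻¹⁹ C)·(80.0, 67.0, 0) = (-1.28×10⁻¹⁷, -1.07×10⁻¹⁷, 0) N.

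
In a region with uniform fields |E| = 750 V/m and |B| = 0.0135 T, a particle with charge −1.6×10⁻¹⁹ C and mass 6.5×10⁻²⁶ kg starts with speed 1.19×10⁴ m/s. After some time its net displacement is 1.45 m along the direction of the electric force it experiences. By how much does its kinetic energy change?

ΔKE ≈ 1.74×10⁻¹⁶ J

The magnetic force is always ⟂ v and does no work; only the electric force changes KE.
ΔKE = F_E · d = |q|E d = (1.6×10⁻¹⁹)(750)(1.45) ≈ 1.74×10⁻¹⁶ J.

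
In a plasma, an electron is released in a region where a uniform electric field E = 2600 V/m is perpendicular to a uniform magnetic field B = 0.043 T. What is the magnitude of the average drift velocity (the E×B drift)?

The steady drift has the magnetic force balancing the electric force, so v_d = E/B.
v_d = 2600/0.043 = 6.0×10⁴ m/s.

v_d ≈ 6.0×10⁴ m/s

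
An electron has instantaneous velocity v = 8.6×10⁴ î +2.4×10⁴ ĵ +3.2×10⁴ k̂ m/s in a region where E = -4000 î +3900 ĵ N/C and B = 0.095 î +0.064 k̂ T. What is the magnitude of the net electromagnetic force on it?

v×B = (1540, -2460, -2280) N/C.
E + v×B = (-2460, 1440, -2280) N/C.
F = q(E + v×B) = (−1.602×10⁻¹⁹ C)·(-2460, 1440, -2280) = (3.95×10⁻¹⁶, -2.30×10⁻¹⁶, 3.65×10⁻¹⁶) N.
|F| = 5.85×10⁻¹⁶ N.

|F| ≈ 5.85×10⁻¹⁶ N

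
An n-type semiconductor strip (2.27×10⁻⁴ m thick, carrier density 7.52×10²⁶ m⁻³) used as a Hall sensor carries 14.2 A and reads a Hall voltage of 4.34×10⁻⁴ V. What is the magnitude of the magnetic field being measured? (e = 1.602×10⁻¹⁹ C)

B ≈ 0.836 T

From V_H = IB/(n e t), B = V_H n e t / I.
B = (4.34×10⁻⁴)(7.52×10²⁶)(1.602×10⁻¹⁹)(2.27×10⁻⁴)/14.2 ≈ 0.836 T.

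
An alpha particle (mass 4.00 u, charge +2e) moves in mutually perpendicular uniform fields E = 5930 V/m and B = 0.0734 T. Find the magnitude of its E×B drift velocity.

The E×B drift speed is v_d = E/B.
v_d = 5930/0.0734 = 8.08×10⁴ m/s.

v_d ≈ 8.08×10⁴ m/s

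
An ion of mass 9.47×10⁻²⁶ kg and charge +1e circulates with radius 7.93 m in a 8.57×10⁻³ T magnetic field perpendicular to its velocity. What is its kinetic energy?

KE ≈ 3910 eV

v = |q|Br/m, then KE = ½mv² = (qBr)²/(2m).
v = (1.602×10⁻¹⁹)(8.57×10⁻³)(7.93)/9.47×10⁻²⁶ ≈ 1.150×10⁵ m/s.
KE = ½(9.47×10⁻²⁶)(1.150×10⁵)² ≈ 6.26×10⁻¹⁶ J = 3910 eV.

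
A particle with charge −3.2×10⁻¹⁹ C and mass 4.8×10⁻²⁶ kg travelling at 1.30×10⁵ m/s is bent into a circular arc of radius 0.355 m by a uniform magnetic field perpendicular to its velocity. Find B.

From |q|vB = mv²/r, B = mv/(|q|r).
B = (4.8×10⁻²⁶)(1.30×10⁵)/((3.2×10⁻¹⁹)(0.355)) ≈ 0.0549 T.

B ≈ 0.0549 T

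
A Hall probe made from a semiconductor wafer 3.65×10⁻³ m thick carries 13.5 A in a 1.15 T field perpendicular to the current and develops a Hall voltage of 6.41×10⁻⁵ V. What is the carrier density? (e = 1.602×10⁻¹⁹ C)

From V_H = IB/(n e t), n = IB/(V_H e t).
n = (13.5)(1.15)/((6.41×10⁻⁵)(1.602×10⁻¹⁹)(3.65×10⁻³)) ≈ 4.14×10²⁶ m⁻³.

n ≈ 4.14×10²⁶ m⁻³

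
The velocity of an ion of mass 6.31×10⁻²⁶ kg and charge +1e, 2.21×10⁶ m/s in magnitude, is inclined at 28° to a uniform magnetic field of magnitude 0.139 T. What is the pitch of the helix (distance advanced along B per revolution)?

v∥ = v cosθ = 2.21×10⁶·cos28° ≈ 1.951×10⁶ m/s.
T = 2πm/(|q|B) = 2π(6.31×10⁻²⁶)/((1.602×10⁻¹⁹)(0.139)) ≈ 1.780×10⁻⁵ s.
pitch = v∥ T = (1.951×10⁶)(1.780×10⁻⁵) ≈ 34.7 m.

p ≈ 34.7 m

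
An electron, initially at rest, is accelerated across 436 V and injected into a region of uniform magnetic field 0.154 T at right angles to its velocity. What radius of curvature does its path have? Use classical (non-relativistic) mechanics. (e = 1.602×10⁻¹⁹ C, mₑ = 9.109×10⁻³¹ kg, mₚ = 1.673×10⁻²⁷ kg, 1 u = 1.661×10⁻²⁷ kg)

r ≈ 4.57×10⁻⁴ m

Acceleration: |q|V = ½mv² ⇒ v = √(2|q|V/m) = √(2·1.602×10⁻¹⁹·436/9.109×10⁻³¹) ≈ 1.238×10⁷ m/s.
In the field: r = mv/(|q|B) = (9.109×10⁻³¹)(1.238×10⁷)/((1.602×10⁻¹⁹)(0.154)) ≈ 4.57×10⁻⁴ m.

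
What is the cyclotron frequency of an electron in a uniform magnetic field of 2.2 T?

f ≈ 6.2×10¹⁰ Hz

f = |q|B/(2πm).
f = (1.602×10⁻¹⁹)(2.2)/(2π·9.109×10⁻³¹) ≈ 6.2×10¹⁰ Hz.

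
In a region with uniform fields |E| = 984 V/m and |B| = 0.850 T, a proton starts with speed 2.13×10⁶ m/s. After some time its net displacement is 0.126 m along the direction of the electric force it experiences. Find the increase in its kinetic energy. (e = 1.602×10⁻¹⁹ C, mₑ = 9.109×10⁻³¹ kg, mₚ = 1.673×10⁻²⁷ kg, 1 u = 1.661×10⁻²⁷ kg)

The magnetic force is always ⟂ v and does no work; only the electric force changes KE.
ΔKE = F_E · d = |q|E d = (1.602×10⁻¹⁹)(984)(0.126) ≈ 1.99×10⁻¹⁷ J.

ΔKE ≈ 1.99×10⁻¹⁷ J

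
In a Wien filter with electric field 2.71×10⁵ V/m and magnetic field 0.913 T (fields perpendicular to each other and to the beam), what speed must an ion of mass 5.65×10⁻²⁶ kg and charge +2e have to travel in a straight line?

Straight-line motion ⇒ electric and magnetic forces cancel, so E = vB.
v = E/B = 2.71×10⁵/0.913 = 2.97×10⁵ m/s.

v = 2.97×10⁵ m/s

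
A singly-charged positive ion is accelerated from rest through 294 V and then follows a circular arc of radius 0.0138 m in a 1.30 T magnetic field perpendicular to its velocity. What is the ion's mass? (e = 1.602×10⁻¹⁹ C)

m ≈ 8.77×10⁻²⁶ kg

Combine |q|V = ½mv² and r = mv/(|q|B): eliminate v to get m = qB²r²/(2V).
m = (1.602×10⁻¹⁹)(1.30)²(0.0138)²/(2·294) ≈ 8.77×10⁻²⁶ kg.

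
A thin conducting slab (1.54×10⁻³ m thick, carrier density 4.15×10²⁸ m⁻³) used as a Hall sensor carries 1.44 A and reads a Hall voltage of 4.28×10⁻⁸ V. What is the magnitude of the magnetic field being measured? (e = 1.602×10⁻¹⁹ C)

B ≈ 0.304 T

From V_H = IB/(n e t), B = V_H n e t / I.
B = (4.28×10⁻⁸)(4.15×10²⁸)(1.602×10⁻¹⁹)(1.54×10⁻³)/1.44 ≈ 0.304 T.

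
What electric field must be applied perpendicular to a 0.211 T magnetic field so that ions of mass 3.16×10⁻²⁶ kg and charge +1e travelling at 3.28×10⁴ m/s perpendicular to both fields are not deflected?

For straight-line motion qE = qvB, so E = vB.
E = 3.28×10⁴ × 0.211 = 6920 V/m.

E = 6920 V/m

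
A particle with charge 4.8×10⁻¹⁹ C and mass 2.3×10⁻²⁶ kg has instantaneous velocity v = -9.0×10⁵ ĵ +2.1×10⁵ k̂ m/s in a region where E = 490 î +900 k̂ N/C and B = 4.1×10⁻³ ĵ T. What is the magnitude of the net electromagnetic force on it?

|F| ≈ 4.67×10⁻¹⁶ N

v×B = (-861, 0, 0) N/C.
E + v×B = (-371, 0, 900) N/C.
F = q(E + v×B) = (4.8×10⁻¹⁹ C)·(-371, 0, 900) = (-1.78×10⁻¹⁶, 0, 4.32×10⁻¹⁶) N.
|F| = 4.67×10⁻¹⁶ N.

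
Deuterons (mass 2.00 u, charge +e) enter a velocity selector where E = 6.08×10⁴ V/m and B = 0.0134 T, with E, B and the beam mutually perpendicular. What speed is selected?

For undeflected motion the electric and magnetic forces balance: qE = qvB.
v = E/B = 6.08×10⁴/0.0134 = 4.54×10⁶ m/s.

v = 4.54×10⁶ m/s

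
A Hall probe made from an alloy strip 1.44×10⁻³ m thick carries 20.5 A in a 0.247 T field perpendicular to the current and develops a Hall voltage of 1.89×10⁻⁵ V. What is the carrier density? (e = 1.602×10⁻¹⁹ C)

n ≈ 1.16×10²⁷ m⁻³

From V_H = IB/(n e t), n = IB/(V_H e t).
n = (20.5)(0.247)/((1.89×10⁻⁵)(1.602×10⁻¹⁹)(1.44×10⁻³)) ≈ 1.16×10²⁷ m⁻³.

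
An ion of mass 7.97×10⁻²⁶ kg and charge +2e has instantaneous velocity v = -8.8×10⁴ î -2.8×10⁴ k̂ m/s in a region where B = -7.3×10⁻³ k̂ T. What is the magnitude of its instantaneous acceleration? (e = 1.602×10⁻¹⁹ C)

v×B = (0, -642, 0) N/C.
F = q v×B = (3.204×10⁻¹⁹ C)·(0, -642, 0) = (0, -2.06×10⁻¹⁶, 0) N.
|a| = |F|/m = 2.058×10⁻¹⁶/7.97×10⁻²⁶ ≈ 2.58×10⁹ m/s².

|a| ≈ 2.58×10⁹ m/s²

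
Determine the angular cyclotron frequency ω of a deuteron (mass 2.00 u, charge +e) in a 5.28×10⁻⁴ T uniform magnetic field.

ω ≈ 2.55×10⁴ rad/s

ω = |q|B/m.
ω = (1.602×10⁻¹⁹)(5.28×10⁻⁴)/3.322×10⁻²⁷ ≈ 2.55×10⁴ rad/s.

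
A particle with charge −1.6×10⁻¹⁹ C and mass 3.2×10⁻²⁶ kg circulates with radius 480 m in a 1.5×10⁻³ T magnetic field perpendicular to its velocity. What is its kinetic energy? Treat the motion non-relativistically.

v = |q|Br/m, then KE = ½mv² = (qBr)²/(2m).
v = (1.6×10⁻¹⁹)(1.5×10⁻³)(480)/3.2×10⁻²⁶ ≈ 3.600×10⁶ m/s.
KE = ½(3.2×10⁻²⁶)(3.600×10⁶)² ≈ 2.1×10⁻¹³ J.

KE ≈ 2.1×10⁻¹³ J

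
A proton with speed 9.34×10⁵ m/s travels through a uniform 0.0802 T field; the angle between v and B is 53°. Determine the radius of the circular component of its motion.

r ≈ 0.0971 m

v⊥ = v sinθ = 9.34×10⁵·sin53° ≈ 7.459×10⁵ m/s.
r = m v⊥/(|q|B) = (1.673×10⁻²⁷)(7.459×10⁵)/((1.602×10⁻¹⁹)(0.0802)) ≈ 0.0971 m.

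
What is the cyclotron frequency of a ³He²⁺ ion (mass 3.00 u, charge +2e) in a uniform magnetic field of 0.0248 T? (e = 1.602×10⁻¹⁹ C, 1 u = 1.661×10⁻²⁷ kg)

f = |q|B/(2πm).
f = (3.204×10⁻¹⁹)(0.0248)/(2π·4.983×10⁻²⁷) ≈ 2.54×10⁵ Hz.

f ≈ 2.54×10⁵ Hz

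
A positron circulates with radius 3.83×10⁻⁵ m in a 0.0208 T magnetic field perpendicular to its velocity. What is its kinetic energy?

v = |q|Br/m, then KE = ½mv² = (qBr)²/(2m).
v = (1.602×10⁻¹⁹)(0.0208)(3.83×10⁻⁵)/9.109×10⁻³¹ ≈ 1.401×10⁵ m/s.
KE = ½(9.109×10⁻³¹)(1.401×10⁵)² ≈ 8.94×10⁻²¹ J = 0.0558 eV.

KE ≈ 0.0558 eV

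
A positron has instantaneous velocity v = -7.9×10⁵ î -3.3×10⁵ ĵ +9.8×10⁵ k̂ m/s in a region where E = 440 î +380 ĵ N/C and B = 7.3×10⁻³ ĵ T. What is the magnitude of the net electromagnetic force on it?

|F| ≈ 1.42×10⁻¹⁵ N

v×B = (-7150, 0, -5770) N/C.
E + v×B = (-6710, 380, -5770) N/C.
F = q(E + v×B) = (1.602×10⁻¹⁹ C)·(-6710, 380, -5770) = (-1.08×10⁻¹⁵, 6.09×10⁻¹⁷, -9.24×10⁻¹⁶) N.
|F| = 1.42×10⁻¹⁵ N.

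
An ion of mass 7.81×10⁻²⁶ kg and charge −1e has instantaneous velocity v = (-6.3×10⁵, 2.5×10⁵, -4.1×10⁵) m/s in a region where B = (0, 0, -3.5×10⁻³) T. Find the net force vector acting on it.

v×B = (-875, -2200, 0) N/C.
F = q v×B = (−1.602×10⁻¹⁹ C)·(-875, -2200, 0) = (1.40×10⁻¹⁶, 3.53×10⁻¹⁶, 0) N.

F ≈ (1.40×10⁻¹⁶, 3.53×10⁻¹⁶, 0) N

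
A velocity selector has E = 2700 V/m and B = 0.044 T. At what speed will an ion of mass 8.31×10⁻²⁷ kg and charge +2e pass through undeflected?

Zero net Lorentz force requires |qE| = |q v×B|, i.e. E = vB.
v = E/B = 2700/0.044 = 6.1×10⁴ m/s.

v = 6.1×10⁴ m/s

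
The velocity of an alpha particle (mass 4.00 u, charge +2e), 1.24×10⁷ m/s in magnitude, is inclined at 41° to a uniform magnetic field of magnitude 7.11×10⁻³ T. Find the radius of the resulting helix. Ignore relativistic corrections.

v⊥ = v sinθ = 1.24×10⁷·sin41° ≈ 8.135×10⁶ m/s.
r = m v⊥/(|q|B) = (6.644×10⁻²⁷)(8.135×10⁶)/((3.204×10⁻¹⁹)(7.11×10⁻³)) ≈ 23.7 m.

r ≈ 23.7 m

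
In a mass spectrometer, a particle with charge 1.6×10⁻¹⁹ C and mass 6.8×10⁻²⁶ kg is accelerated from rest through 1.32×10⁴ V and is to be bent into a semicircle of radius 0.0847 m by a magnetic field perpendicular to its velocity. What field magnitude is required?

v = √(2|q|V/m) = √(2·1.6×10⁻¹⁹·1.32×10⁴/6.8×10⁻²⁶) ≈ 2.492×10⁵ m/s.
B = mv/(|q|r) = (6.8×10⁻²⁶)(2.492×10⁵)/((1.6×10⁻¹⁹)(0.0847)) ≈ 1.25 T.

B ≈ 1.25 T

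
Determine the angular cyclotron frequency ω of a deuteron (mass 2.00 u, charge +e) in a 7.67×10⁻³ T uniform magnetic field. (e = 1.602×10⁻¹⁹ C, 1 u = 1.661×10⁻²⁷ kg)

ω = |q|B/m.
ω = (1.602×10⁻¹⁹)(7.67×10⁻³)/3.322×10⁻²⁷ ≈ 3.70×10⁵ rad/s.

ω ≈ 3.70×10⁵ rad/s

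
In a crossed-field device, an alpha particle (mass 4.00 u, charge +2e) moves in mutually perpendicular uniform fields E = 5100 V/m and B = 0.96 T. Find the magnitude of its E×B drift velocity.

v_d ≈ 5300 m/s

The E×B drift speed is v_d = E/B.
v_d = 5100/0.96 = 5300 m/s.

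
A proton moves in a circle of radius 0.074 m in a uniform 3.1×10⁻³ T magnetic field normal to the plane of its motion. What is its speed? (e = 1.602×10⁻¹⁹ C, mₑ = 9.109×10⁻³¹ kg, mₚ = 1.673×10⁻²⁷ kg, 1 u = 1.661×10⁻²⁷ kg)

v ≈ 2.2×10⁴ m/s

From |q|vB = mv²/r, v = |q|Br/m.
v = (1.602×10⁻¹⁹)(3.1×10⁻³)(0.074)/1.673×10⁻²⁷ ≈ 2.2×10⁴ m/s.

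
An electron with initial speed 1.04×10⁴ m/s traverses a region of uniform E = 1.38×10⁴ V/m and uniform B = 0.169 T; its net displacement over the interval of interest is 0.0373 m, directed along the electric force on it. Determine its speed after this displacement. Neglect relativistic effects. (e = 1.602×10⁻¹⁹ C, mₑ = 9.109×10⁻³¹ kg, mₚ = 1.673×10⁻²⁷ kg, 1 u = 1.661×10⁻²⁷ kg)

B does no work; ΔKE = |q|E d.
½mv_f² = ½mv₀² + |q|Ed = ½(9.109×10⁻³¹)(1.04×10⁴)² + (1.602×10⁻¹⁹)(1.38×10⁴)(0.0373) ≈ 4.926×10⁻²³ J + 8.246×10⁻¹⁷ J ≈ 8.246×10⁻¹⁷ J.
v_f = √(2·8.246×10⁻¹⁷/9.109×10⁻³¹) ≈ 1.35×10⁷ m/s.

v_f ≈ 1.35×10⁷ m/s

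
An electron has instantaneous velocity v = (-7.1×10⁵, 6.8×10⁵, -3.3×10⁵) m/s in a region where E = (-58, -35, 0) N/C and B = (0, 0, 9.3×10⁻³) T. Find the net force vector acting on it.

F ≈ (-1.00×10⁻¹⁵, -1.05×10⁻¹⁵, 0) N

v×B = (6320, 6600, 0) N/C.
E + v×B = (6270, 6570, 0) N/C.
F = q(E + v×B) = (−1.602×10⁻¹⁹ C)·(6270, 6570, 0) = (-1.00×10⁻¹⁵, -1.05×10⁻¹⁵, 0) N.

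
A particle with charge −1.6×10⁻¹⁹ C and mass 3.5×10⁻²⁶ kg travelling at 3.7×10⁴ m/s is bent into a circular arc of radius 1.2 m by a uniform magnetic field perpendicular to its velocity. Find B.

From |q|vB = mv²/r, B = mv/(|q|r).
B = (3.5×10⁻²⁶)(3.7×10⁴)/((1.6×10⁻¹⁹)(1.2)) ≈ 6.7×10⁻³ T.

B ≈ 6.7×10⁻³ T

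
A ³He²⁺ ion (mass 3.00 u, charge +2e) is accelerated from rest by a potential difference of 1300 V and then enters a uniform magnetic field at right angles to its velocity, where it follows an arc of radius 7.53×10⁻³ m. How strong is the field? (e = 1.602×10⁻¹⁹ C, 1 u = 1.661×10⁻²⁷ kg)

B ≈ 0.844 T

v = √(2|q|V/m) = √(2·3.204×10⁻¹⁹·1300/4.983×10⁻²⁷) ≈ 4.089×10⁵ m/s.
B = mv/(|q|r) = (4.983×10⁻²⁷)(4.089×10⁵)/((3.204×10⁻¹⁹)(7.53×10⁻³)) ≈ 0.844 T.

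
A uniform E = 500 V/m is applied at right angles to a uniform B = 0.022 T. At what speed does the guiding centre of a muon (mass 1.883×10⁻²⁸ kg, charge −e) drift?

v_d ≈ 2.3×10⁴ m/s

In crossed fields the guiding centre drifts at v_d = |E×B|/B² = E/B, independent of charge and mass.
v_d = 500/0.022 = 2.3×10⁴ m/s.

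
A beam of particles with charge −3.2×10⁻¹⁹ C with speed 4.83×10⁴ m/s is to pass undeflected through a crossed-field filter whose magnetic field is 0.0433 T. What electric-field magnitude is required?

For straight-line motion qE = qvB, so E = vB.
E = 4.83×10⁴ × 0.0433 = 2090 V/m.

E = 2090 V/m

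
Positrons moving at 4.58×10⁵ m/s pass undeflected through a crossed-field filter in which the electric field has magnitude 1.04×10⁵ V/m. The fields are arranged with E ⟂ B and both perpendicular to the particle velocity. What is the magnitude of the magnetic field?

B = 0.227 T

Balance of forces in the selector: qE = qvB ⇒ B = E/v.
B = 1.04×10⁵/4.58×10⁵ = 0.227 T.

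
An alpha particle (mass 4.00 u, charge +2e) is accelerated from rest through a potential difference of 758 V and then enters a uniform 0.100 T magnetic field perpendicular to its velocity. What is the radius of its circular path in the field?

r ≈ 0.0561 m

Acceleration: |q|V = ½mv² ⇒ v = √(2|q|V/m) = √(2·3.204×10⁻¹⁹·758/6.644×10⁻²⁷) ≈ 2.704×10⁵ m/s.
In the field: r = mv/(|q|B) = (6.644×10⁻²⁷)(2.704×10⁵)/((3.204×10⁻¹⁹)(0.100)) ≈ 0.0561 m.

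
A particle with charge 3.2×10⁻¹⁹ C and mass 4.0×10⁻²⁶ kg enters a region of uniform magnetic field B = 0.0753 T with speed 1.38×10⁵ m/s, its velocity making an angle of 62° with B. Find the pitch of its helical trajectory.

v∥ = v cosθ = 1.38×10⁵·cos62° ≈ 6.479×10⁴ m/s.
T = 2πm/(|q|B) = 2π(4.0×10⁻²⁶)/((3.2×10⁻¹⁹)(0.0753)) ≈ 1.043×10⁻⁵ s.
pitch = v∥ T = (6.479×10⁴)(1.043×10⁻⁵) ≈ 0.676 m.

p ≈ 0.676 m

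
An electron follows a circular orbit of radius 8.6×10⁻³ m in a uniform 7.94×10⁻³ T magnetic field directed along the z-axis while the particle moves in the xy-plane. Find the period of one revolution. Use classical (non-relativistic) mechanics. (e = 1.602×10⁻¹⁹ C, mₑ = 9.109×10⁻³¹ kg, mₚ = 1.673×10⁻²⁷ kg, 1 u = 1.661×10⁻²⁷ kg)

T ≈ 4.50×10⁻⁹ s

The cyclotron period depends only on m, q, B: T = 2πm/(|q|B).
T = 2π(9.109×10⁻³¹)/((1.602×10⁻¹⁹)(7.94×10⁻³)) ≈ 4.50×10⁻⁹ s.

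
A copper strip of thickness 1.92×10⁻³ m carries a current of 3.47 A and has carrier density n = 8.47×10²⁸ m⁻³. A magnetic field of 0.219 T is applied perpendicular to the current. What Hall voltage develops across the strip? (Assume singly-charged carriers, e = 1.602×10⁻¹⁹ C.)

V_H ≈ 2.92×10⁻⁸ V

V_H = IB/(n e t).
V_H = (3.47)(0.219)/((8.47×10²⁸)(1.602×10⁻¹⁹)(1.92×10⁻³)) ≈ 2.92×10⁻⁸ V.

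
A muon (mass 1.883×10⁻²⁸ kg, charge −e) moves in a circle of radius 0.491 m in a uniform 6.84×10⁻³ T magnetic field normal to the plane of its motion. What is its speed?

v ≈ 2.86×10⁶ m/s

From |q|vB = mv²/r, v = |q|Br/m.
v = (1.602×10⁻¹⁹)(6.84×10⁻³)(0.491)/1.883×10⁻²⁸ ≈ 2.86×10⁶ m/s.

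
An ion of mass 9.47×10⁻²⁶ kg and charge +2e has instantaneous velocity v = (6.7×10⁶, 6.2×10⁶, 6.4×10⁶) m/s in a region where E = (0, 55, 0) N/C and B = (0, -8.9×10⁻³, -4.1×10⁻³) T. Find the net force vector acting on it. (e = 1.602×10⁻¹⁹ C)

F ≈ (1.01×10⁻¹⁴, 8.82×10⁻¹⁵, -1.91×10⁻¹⁴) N

v×B = (3.15×10⁴, 2.75×10⁴, -5.96×10⁴) N/C.
E + v×B = (3.15×10⁴, 2.75×10⁴, -5.96×10⁴) N/C.
F = q(E + v×B) = (3.204×10⁻¹⁹ C)·(3.15×10⁴, 2.75×10⁴, -5.96×10⁴) = (1.01×10⁻¹⁴, 8.82×10⁻¹⁵, -1.91×10⁻¹⁴) N.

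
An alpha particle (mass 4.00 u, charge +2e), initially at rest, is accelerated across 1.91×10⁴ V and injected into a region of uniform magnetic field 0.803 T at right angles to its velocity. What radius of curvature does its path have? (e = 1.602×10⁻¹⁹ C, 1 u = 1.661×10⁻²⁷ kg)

Acceleration: |q|V = ½mv² ⇒ v = √(2|q|V/m) = √(2·3.204×10⁻¹⁹·1.91×10⁴/6.644×10⁻²⁷) ≈ 1.357×10⁶ m/s.
In the field: r = mv/(|q|B) = (6.644×10⁻²⁷)(1.357×10⁶)/((3.204×10⁻¹⁹)(0.803)) ≈ 0.0350 m.

r ≈ 0.0350 m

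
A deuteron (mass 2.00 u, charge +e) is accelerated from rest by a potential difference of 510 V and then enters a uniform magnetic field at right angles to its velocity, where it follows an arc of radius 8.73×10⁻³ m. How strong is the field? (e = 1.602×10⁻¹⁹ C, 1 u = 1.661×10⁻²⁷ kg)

B ≈ 0.527 T

v = √(2|q|V/m) = √(2·1.602×10⁻¹⁹·510/3.322×10⁻²⁷) ≈ 2.218×10⁵ m/s.
B = mv/(|q|r) = (3.322×10⁻²⁷)(2.218×10⁵)/((1.602×10⁻¹⁹)(8.73×10⁻³)) ≈ 0.527 T.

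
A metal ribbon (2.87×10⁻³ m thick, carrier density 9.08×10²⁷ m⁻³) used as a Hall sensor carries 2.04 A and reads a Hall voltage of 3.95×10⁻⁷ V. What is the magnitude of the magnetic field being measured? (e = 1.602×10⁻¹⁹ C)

From V_H = IB/(n e t), B = V_H n e t / I.
B = (3.95×10⁻⁷)(9.08×10²⁷)(1.602×10⁻¹⁹)(2.87×10⁻³)/2.04 ≈ 0.808 T.

B ≈ 0.808 T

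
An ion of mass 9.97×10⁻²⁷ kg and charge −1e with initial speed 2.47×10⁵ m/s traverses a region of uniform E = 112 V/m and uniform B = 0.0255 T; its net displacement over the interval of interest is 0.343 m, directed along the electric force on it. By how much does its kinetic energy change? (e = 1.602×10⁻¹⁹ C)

The magnetic force is always ⟂ v and does no work; only the electric force changes KE.
ΔKE = F_E · d = |q|E d = (1.602×10⁻¹⁹)(112)(0.343) ≈ 6.15×10⁻¹⁸ J.

ΔKE ≈ 6.15×10⁻¹⁸ J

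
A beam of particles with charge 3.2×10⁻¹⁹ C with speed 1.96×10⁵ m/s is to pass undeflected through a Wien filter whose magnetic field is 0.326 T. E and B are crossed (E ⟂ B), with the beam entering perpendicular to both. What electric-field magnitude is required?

E = 6.39×10⁴ V/m

For straight-line motion qE = qvB, so E = vB.
E = 1.96×10⁵ × 0.326 = 6.39×10⁴ V/m.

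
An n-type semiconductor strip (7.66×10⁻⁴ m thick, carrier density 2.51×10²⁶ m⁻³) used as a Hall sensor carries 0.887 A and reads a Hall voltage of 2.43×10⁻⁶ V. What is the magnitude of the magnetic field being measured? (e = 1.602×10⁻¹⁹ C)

B ≈ 0.0844 T

From V_H = IB/(n e t), B = V_H n e t / I.
B = (2.43×10⁻⁶)(2.51×10²⁶)(1.602×10⁻¹⁹)(7.66×10⁻⁴)/0.887 ≈ 0.0844 T.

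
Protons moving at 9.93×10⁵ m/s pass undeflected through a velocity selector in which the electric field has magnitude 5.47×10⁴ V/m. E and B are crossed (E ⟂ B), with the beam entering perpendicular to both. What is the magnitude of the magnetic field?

Balance of forces in the selector: qE = qvB ⇒ B = E/v.
B = 5.47×10⁴/9.93×10⁵ = 0.0551 T.

B = 0.0551 T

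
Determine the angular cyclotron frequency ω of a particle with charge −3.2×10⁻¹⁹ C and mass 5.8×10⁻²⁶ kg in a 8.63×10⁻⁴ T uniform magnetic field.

ω ≈ 4760 rad/s

ω = |q|B/m.
ω = (3.2×10⁻¹⁹)(8.63×10⁻⁴)/5.8×10⁻²⁶ ≈ 4760 rad/s.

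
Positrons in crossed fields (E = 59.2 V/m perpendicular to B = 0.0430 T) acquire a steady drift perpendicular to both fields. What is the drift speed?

v_d ≈ 1380 m/s

The E×B drift speed is v_d = E/B.
v_d = 59.2/0.0430 = 1380 m/s.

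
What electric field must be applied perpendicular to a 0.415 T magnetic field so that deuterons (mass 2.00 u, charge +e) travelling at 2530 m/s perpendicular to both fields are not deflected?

For straight-line motion qE = qvB, so E = vB.
E = 2530 × 0.415 = 1050 V/m.

E = 1050 V/m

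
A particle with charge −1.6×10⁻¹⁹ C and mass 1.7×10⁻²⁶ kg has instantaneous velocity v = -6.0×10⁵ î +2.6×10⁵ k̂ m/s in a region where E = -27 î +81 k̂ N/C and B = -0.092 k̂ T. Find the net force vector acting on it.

v×B = (0, -5.52×10⁴, 0) N/C.
E + v×B = (-27.0, -5.52×10⁴, 81.0) N/C.
F = q(E + v×B) = (−1.6×10⁻¹⁹ C)·(-27.0, -5.52×10⁴, 81.0) = (4.32×10⁻¹⁸, 8.83×10⁻¹⁵, -1.30×10⁻¹⁷) N.

F ≈ (4.32×10⁻¹⁸, 8.83×10⁻¹⁵, -1.30×10⁻¹⁷) N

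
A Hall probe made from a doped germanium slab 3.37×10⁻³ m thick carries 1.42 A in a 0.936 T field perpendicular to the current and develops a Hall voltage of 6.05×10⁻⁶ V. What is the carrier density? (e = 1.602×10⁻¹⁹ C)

n ≈ 4.07×10²⁶ m⁻³

From V_H = IB/(n e t), n = IB/(V_H e t).
n = (1.42)(0.936)/((6.05×10⁻⁶)(1.602×10⁻¹⁹)(3.37×10⁻³)) ≈ 4.07×10²⁶ m⁻³.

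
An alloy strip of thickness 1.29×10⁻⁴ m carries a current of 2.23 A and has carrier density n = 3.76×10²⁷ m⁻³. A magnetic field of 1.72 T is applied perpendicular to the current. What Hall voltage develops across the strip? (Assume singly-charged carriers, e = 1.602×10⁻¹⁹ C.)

V_H ≈ 4.94×10⁻⁵ V

V_H = IB/(n e t).
V_H = (2.23)(1.72)/((3.76×10²⁷)(1.602×10⁻¹⁹)(1.29×10⁻⁴)) ≈ 4.94×10⁻⁵ V.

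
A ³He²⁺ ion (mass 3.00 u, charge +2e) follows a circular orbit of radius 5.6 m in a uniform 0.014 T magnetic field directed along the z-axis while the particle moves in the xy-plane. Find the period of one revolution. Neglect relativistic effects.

The cyclotron period depends only on m, q, B: T = 2πm/(|q|B).
T = 2π(4.983×10⁻²⁷)/((3.204×10⁻¹⁹)(0.014)) ≈ 7.0×10⁻⁶ s.

T ≈ 7.0×10⁻⁶ s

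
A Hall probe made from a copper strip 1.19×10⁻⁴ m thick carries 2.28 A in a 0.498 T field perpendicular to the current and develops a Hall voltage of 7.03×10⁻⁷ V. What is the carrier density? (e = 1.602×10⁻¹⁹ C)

From V_H = IB/(n e t), n = IB/(V_H e t).
n = (2.28)(0.498)/((7.03×10⁻⁷)(1.602×10⁻¹⁹)(1.19×10⁻⁴)) ≈ 8.47×10²⁸ m⁻³.

n ≈ 8.47×10²⁸ m⁻³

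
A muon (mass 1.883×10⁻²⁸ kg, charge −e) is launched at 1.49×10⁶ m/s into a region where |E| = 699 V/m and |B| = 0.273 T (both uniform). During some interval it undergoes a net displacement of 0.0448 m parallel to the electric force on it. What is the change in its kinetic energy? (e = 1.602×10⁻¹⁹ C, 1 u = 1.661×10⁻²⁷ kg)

The magnetic force is always ⟂ v and does no work; only the electric force changes KE.
ΔKE = F_E · d = |q|E d = (1.602×10⁻¹⁹)(699)(0.0448) ≈ 5.02×10⁻¹⁸ J.

ΔKE ≈ 5.02×10⁻¹⁸ J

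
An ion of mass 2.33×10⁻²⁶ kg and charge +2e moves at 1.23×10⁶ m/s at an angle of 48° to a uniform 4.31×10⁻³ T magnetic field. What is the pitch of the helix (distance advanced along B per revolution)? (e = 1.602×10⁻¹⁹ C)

p ≈ 87.3 m

v∥ = v cosθ = 1.23×10⁶·cos48° ≈ 8.230×10⁵ m/s.
T = 2πm/(|q|B) = 2π(2.33×10⁻²⁶)/((3.204×10⁻¹⁹)(4.31×10⁻³)) ≈ 1.060×10⁻⁴ s.
pitch = v∥ T = (8.230×10⁵)(1.060×10⁻⁴) ≈ 87.3 m.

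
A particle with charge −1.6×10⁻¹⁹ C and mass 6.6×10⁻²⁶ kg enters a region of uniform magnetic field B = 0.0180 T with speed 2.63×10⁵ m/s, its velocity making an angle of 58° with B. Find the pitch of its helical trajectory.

v∥ = v cosθ = 2.63×10⁵·cos58° ≈ 1.394×10⁵ m/s.
T = 2πm/(|q|B) = 2π(6.6×10⁻²⁶)/((1.6×10⁻¹⁹)(0.0180)) ≈ 1.440×10⁻⁴ s.
pitch = v∥ T = (1.394×10⁵)(1.440×10⁻⁴) ≈ 20.1 m.

p ≈ 20.1 m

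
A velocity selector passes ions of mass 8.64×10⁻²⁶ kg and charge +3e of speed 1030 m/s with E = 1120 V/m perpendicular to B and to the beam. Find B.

Balance of forces in the selector: qE = qvB ⇒ B = E/v.
B = 1120/1030 = 1.09 T.

B = 1.09 T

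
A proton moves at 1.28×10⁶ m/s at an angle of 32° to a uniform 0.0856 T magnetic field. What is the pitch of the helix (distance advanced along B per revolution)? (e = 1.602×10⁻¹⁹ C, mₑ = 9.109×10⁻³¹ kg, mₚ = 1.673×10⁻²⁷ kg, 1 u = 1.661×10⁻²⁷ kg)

p ≈ 0.832 m

v∥ = v cosθ = 1.28×10⁶·cos32° ≈ 1.086×10⁶ m/s.
T = 2πm/(|q|B) = 2π(1.673×10⁻²⁷)/((1.602×10⁻¹⁹)(0.0856)) ≈ 7.665×10⁻⁷ s.
pitch = v∥ T = (1.086×10⁶)(7.665×10⁻⁷) ≈ 0.832 m.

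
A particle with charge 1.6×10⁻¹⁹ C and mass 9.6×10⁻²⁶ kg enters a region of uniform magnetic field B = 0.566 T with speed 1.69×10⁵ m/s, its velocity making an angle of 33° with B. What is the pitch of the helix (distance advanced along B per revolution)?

v∥ = v cosθ = 1.69×10⁵·cos33° ≈ 1.417×10⁵ m/s.
T = 2πm/(|q|B) = 2π(9.6×10⁻²⁶)/((1.6×10⁻¹⁹)(0.566)) ≈ 6.661×10⁻⁶ s.
pitch = v∥ T = (1.417×10⁵)(6.661×10⁻⁶) ≈ 0.944 m.

p ≈ 0.944 m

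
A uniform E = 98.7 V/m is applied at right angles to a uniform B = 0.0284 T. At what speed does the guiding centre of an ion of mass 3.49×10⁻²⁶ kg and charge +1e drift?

v_d ≈ 3480 m/s

In crossed fields the guiding centre drifts at v_d = |E×B|/B² = E/B, independent of charge and mass.
v_d = 98.7/0.0284 = 3480 m/s.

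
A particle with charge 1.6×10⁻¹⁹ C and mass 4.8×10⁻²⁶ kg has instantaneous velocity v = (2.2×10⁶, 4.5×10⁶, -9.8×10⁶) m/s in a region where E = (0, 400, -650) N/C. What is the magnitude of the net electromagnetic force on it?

|F| ≈ 1.22×10⁻¹⁶ N

Only an electric field acts, so F = qE = (1.6×10⁻¹⁹ C)·(0, 400, -650) = (0, 6.40×10⁻¹⁷, -1.04×10⁻¹⁶) N.
|F| = 1.22×10⁻¹⁶ N.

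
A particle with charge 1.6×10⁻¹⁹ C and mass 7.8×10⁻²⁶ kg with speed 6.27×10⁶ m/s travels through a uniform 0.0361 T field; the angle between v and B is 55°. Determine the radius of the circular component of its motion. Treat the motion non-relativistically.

r ≈ 69.4 m

v⊥ = v sinθ = 6.27×10⁶·sin55° ≈ 5.136×10⁶ m/s.
r = m v⊥/(|q|B) = (7.8×10⁻²⁶)(5.136×10⁶)/((1.6×10⁻¹⁹)(0.0361)) ≈ 69.4 m.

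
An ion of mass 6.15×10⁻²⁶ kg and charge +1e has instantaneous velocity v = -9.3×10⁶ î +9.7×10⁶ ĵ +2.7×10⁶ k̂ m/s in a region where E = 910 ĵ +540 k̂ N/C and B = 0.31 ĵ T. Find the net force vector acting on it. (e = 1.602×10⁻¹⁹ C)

v×B = (-8.37×10⁵, 0, -2.88×10⁶) N/C.
E + v×B = (-8.37×10⁵, 910, -2.88×10⁶) N/C.
F = q(E + v×B) = (1.602×10⁻¹⁹ C)·(-8.37×10⁵, 910, -2.88×10⁶) = (-1.34×10⁻¹³, 1.46×10⁻¹⁶, -4.62×10⁻¹³) N.

F ≈ (-1.34×10⁻¹³, 1.46×10⁻¹⁶, -4.62×10⁻¹³) N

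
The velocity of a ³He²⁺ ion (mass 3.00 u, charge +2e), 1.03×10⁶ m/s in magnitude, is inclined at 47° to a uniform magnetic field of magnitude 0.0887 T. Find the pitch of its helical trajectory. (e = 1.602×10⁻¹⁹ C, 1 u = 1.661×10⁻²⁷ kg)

v∥ = v cosθ = 1.03×10⁶·cos47° ≈ 7.025×10⁵ m/s.
T = 2πm/(|q|B) = 2π(4.983×10⁻²⁷)/((3.204×10⁻¹⁹)(0.0887)) ≈ 1.102×10⁻⁶ s.
pitch = v∥ T = (7.025×10⁵)(1.102×10⁻⁶) ≈ 0.774 m.

p ≈ 0.774 m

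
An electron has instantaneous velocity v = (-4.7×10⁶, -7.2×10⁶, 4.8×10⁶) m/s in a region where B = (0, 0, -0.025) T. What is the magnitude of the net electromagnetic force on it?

v×B = (1.80×10⁵, -1.18×10⁵, 0) N/C.
F = q v×B = (−1.602×10⁻¹⁹ C)·(1.80×10⁵, -1.18×10⁵, 0) = (-2.88×10⁻¹⁴, 1.88×10⁻¹⁴, 0) N.
|F| = 3.44×10⁻¹⁴ N.

|F| ≈ 3.44×10⁻¹⁴ N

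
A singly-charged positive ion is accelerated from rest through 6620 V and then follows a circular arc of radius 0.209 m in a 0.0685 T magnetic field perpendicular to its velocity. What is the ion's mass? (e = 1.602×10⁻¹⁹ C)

m ≈ 2.48×10⁻²⁷ kg

Combine |q|V = ½mv² and r = mv/(|q|B): eliminate v to get m = qB²r²/(2V).
m = (1.602×10⁻¹⁹)(0.0685)²(0.209)²/(2·6620) ≈ 2.48×10⁻²⁷ kg.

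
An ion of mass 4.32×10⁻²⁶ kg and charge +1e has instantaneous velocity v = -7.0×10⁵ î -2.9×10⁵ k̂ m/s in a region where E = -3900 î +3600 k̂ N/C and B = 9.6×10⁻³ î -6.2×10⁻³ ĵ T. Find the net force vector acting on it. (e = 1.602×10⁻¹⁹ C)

v×B = (-1800, -2780, 4340) N/C.
E + v×B = (-5700, -2780, 7940) N/C.
F = q(E + v×B) = (1.602×10⁻¹⁹ C)·(-5700, -2780, 7940) = (-9.13×10⁻¹⁶, -4.46×10⁻¹⁶, 1.27×10⁻¹⁵) N.

F ≈ (-9.13×10⁻¹⁶, -4.46×10⁻¹⁶, 1.27×10⁻¹⁵) N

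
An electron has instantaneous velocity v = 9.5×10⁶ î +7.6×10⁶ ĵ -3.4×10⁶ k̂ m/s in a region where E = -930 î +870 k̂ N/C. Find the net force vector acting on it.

Only an electric field acts, so F = qE = (−1.602×10⁻¹⁹ C)·(-930, 0, 870) = (1.49×10⁻¹⁶, 0, -1.39×10⁻¹⁶) N.

F ≈ (1.49×10⁻¹⁶, 0, -1.39×10⁻¹⁶) N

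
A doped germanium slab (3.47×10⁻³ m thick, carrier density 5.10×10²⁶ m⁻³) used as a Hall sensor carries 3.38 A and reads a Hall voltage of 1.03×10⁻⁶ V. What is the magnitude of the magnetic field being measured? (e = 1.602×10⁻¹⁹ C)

B ≈ 0.0864 T

From V_H = IB/(n e t), B = V_H n e t / I.
B = (1.03×10⁻⁶)(5.10×10²⁶)(1.602×10⁻¹⁹)(3.47×10⁻³)/3.38 ≈ 0.0864 T.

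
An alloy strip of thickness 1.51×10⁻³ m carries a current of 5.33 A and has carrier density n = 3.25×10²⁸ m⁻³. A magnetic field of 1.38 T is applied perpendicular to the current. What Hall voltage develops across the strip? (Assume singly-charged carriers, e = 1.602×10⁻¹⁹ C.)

V_H = IB/(n e t).
V_H = (5.33)(1.38)/((3.25×10²⁸)(1.602×10⁻¹⁹)(1.51×10⁻³)) ≈ 9.36×10⁻⁷ V.

V_H ≈ 9.36×10⁻⁷ V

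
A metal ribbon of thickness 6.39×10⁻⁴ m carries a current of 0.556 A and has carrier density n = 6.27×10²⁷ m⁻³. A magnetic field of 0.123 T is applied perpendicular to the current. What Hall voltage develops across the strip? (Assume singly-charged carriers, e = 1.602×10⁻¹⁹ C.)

V_H ≈ 1.07×10⁻⁷ V

V_H = IB/(n e t).
V_H = (0.556)(0.123)/((6.27×10²⁷)(1.602×10⁻¹⁹)(6.39×10⁻⁴)) ≈ 1.07×10⁻⁷ V.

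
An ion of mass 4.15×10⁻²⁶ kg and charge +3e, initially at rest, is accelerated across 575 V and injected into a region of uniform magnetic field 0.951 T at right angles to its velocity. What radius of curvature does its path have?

Acceleration: |q|V = ½mv² ⇒ v = √(2|q|V/m) = √(2·4.806×10⁻¹⁹·575/4.15×10⁻²⁶) ≈ 1.154×10⁵ m/s.
In the field: r = mv/(|q|B) = (4.15×10⁻²⁶)(1.154×10⁵)/((4.806×10⁻¹⁹)(0.951)) ≈ 0.0105 m.

r ≈ 0.0105 m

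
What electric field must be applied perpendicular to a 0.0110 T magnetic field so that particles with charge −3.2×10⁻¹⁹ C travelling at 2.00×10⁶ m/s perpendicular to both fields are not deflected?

For straight-line motion qE = qvB, so E = vB.
E = 2.00×10⁶ × 0.0110 = 2.20×10⁴ V/m.

E = 2.20×10⁴ V/m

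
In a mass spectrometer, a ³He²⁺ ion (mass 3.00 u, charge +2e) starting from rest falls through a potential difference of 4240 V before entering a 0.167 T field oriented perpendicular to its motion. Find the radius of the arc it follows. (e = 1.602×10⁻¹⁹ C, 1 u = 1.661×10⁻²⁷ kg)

r ≈ 0.0688 m

Acceleration: |q|V = ½mv² ⇒ v = √(2|q|V/m) = √(2·3.204×10⁻¹⁹·4240/4.983×10⁻²⁷) ≈ 7.384×10⁵ m/s.
In the field: r = mv/(|q|B) = (4.983×10⁻²⁷)(7.384×10⁵)/((3.204×10⁻¹⁹)(0.167)) ≈ 0.0688 m.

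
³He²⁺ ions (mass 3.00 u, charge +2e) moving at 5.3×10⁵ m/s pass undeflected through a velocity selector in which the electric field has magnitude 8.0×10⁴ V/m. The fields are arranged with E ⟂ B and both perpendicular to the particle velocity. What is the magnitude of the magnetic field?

B = 0.15 T

Balance of forces in the selector: qE = qvB ⇒ B = E/v.
B = 8.0×10⁴/5.3×10⁵ = 0.15 T.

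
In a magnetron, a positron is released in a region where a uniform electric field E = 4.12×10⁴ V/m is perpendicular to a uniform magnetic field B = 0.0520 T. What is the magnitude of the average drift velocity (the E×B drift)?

v_d ≈ 7.92×10⁵ m/s

The E×B drift speed is v_d = E/B.
v_d = 4.12×10⁴/0.0520 = 7.92×10⁵ m/s.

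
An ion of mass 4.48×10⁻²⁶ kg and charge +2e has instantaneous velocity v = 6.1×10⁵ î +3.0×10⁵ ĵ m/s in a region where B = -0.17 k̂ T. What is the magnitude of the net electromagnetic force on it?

|F| ≈ 3.70×10⁻¹⁴ N

v×B = (-5.10×10⁴, 1.04×10⁵, 0) N/C.
F = q v×B = (3.204×10⁻¹⁹ C)·(-5.10×10⁴, 1.04×10⁵, 0) = (-1.63×10⁻¹⁴, 3.32×10⁻¹⁴, 0) N.
|F| = 3.70×10⁻¹⁴ N.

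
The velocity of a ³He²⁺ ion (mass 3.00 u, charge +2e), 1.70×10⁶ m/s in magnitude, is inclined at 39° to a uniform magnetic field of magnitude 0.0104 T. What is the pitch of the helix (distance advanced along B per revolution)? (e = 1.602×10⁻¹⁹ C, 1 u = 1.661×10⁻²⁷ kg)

p ≈ 12.4 m

v∥ = v cosθ = 1.70×10⁶·cos39° ≈ 1.321×10⁶ m/s.
T = 2πm/(|q|B) = 2π(4.983×10⁻²⁷)/((3.204×10⁻¹⁹)(0.0104)) ≈ 9.396×10⁻⁶ s.
pitch = v∥ T = (1.321×10⁶)(9.396×10⁻⁶) ≈ 12.4 m.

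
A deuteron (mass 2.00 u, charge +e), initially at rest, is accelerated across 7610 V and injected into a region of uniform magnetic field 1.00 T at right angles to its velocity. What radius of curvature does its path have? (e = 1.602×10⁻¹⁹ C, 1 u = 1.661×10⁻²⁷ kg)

Acceleration: |q|V = ½mv² ⇒ v = √(2|q|V/m) = √(2·1.602×10⁻¹⁹·7610/3.322×10⁻²⁷) ≈ 8.567×10⁵ m/s.
In the field: r = mv/(|q|B) = (3.322×10⁻²⁷)(8.567×10⁵)/((1.602×10⁻¹⁹)(1.00)) ≈ 0.0178 m.

r ≈ 0.0178 m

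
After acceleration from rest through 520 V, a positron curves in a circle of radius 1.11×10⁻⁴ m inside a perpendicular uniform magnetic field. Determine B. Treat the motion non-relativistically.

v = √(2|q|V/m) = √(2·1.602×10⁻¹⁹·520/9.109×10⁻³¹) ≈ 1.352×10⁷ m/s.
B = mv/(|q|r) = (9.109×10⁻³¹)(1.352×10⁷)/((1.602×10⁻¹⁹)(1.11×10⁻⁴)) ≈ 0.693 T.

B ≈ 0.693 T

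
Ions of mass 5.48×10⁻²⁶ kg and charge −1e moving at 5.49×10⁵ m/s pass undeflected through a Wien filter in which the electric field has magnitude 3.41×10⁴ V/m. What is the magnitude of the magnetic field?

B = 0.0621 T

Balance of forces in the selector: qE = qvB ⇒ B = E/v.
B = 3.41×10⁴/5.49×10⁵ = 0.0621 T.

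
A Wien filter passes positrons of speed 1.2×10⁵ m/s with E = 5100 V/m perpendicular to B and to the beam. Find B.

B = 0.043 T

Balance of forces in the selector: qE = qvB ⇒ B = E/v.
B = 5100/1.2×10⁵ = 0.043 T.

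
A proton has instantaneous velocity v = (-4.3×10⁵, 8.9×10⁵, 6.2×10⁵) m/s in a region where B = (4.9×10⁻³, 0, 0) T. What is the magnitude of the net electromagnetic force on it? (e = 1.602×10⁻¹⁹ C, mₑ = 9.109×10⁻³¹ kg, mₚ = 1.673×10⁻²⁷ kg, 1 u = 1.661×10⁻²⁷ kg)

|F| ≈ 8.51×10⁻¹⁶ N

v×B = (0, 3040, -4360) N/C.
F = q v×B = (1.602×10⁻¹⁹ C)·(0, 3040, -4360) = (0, 4.87×10⁻¹⁶, -6.99×10⁻¹⁶) N.
|F| = 8.51×10⁻¹⁶ N.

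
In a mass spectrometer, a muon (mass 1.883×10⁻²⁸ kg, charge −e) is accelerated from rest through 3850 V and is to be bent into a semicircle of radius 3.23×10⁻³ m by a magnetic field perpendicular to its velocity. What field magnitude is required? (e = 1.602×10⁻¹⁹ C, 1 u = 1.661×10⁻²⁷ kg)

v = √(2|q|V/m) = √(2·1.602×10⁻¹⁹·3850/1.883×10⁻²⁸) ≈ 2.559×10⁶ m/s.
B = mv/(|q|r) = (1.883×10⁻²⁸)(2.559×10⁶)/((1.602×10⁻¹⁹)(3.23×10⁻³)) ≈ 0.931 T.

B ≈ 0.931 T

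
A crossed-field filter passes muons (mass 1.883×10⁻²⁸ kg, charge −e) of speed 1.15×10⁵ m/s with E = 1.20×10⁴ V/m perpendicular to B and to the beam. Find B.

Balance of forces in the selector: qE = qvB ⇒ B = E/v.
B = 1.20×10⁴/1.15×10⁵ = 0.104 T.

B = 0.104 T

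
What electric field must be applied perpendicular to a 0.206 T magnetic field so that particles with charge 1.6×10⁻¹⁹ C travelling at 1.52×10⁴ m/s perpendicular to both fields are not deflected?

For straight-line motion qE = qvB, so E = vB.
E = 1.52×10⁴ × 0.206 = 3130 V/m.

E = 3130 V/m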